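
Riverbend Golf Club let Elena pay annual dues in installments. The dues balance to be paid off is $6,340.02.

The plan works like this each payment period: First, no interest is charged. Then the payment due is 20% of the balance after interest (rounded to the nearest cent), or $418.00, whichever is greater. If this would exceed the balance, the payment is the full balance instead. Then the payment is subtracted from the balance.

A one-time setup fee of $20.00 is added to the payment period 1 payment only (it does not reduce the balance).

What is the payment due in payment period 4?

$649.22

Payment period 1: $6,340.02 − $1,268.00 (+ $20.00 fee) → $5,072.02
Payment period 2: $5,072.02 − $1,014.40 → $4,057.62
Payment period 3: $4,057.62 − $811.52 → $3,246.10
Payment period 4: $3,246.10 − $649.22 → $2,596.88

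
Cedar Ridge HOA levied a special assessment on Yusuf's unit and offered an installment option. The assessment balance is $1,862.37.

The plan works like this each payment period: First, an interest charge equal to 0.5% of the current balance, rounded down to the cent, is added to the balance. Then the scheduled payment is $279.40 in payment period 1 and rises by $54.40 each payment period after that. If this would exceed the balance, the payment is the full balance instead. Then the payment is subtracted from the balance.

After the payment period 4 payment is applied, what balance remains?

$446.39

Payment period 1: $1,862.37 +$9.31 interest = $1,871.68; pay $279.40 → $1,592.28
Payment period 2: $1,592.28 +$7.96 interest = $1,600.24; pay $333.80 → $1,266.44
Payment period 3: $1,266.44 +$6.33 interest = $1,272.77; pay $388.20 → $884.57
Payment period 4: $884.57 +$4.42 interest = $888.99; pay $442.60 → $446.39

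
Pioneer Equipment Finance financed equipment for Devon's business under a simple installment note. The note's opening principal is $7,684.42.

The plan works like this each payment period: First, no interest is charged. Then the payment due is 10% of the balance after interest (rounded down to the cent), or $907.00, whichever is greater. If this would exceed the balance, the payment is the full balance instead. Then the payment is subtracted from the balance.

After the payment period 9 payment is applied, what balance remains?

$0.00

Payment period 1: $7,684.42 − $907.00 → $6,777.42
Payment period 2: $6,777.42 − $907.00 → $5,870.42
Payment period 3: $5,870.42 − $907.00 → $4,963.42
Payment period 4: $4,963.42 − $907.00 → $4,056.42
Payment period 5: $4,056.42 − $907.00 → $3,149.42
Payment period 6: $3,149.42 − $907.00 → $2,242.42
Payment period 7: $2,242.42 − $907.00 → $1,335.42
Payment period 8: $1,335.42 − $907.00 → $428.42
Payment period 9: $428.42 − $428.42 → $0.00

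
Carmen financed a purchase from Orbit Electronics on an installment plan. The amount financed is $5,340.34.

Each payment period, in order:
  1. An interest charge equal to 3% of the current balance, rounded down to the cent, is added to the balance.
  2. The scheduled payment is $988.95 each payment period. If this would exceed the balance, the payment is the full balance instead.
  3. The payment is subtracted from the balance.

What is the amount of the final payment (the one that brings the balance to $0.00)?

Payment period 1: opening $5,340.34; interest $160.21 → $5,500.55; payment $988.95; balance $4,511.60
Payment period 2: opening $4,511.60; interest $135.34 → $4,646.94; payment $988.95; balance $3,657.99
Payment period 3: opening $3,657.99; interest $109.73 → $3,767.72; payment $988.95; balance $2,778.77
Payment period 4: opening $2,778.77; interest $83.36 → $2,862.13; payment $988.95; balance $1,873.18
Payment period 5: opening $1,873.18; interest $56.19 → $1,929.37; payment $988.95; balance $940.42
Payment period 6: opening $940.42; interest $28.21 → $968.63; payment $968.63; balance $0.00

$968.63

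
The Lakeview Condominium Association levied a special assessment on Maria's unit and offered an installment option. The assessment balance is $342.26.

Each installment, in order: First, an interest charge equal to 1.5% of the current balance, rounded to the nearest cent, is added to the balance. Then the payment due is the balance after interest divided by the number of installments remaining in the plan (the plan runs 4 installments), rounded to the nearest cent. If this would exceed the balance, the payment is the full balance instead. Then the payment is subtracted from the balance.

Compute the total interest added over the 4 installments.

$13.02

# | Opening | Interest | Payment | End bal
1 | $342.26 | $5.13 | $86.85 | $260.54
2 | $260.54 | $3.91 | $88.15 | $176.30
3 | $176.30 | $2.64 | $89.47 | $89.47
4 | $89.47 | $1.34 | $90.81 | $0.00
Total interest: $5.13 + $3.91 + $2.64 + $1.34 = $13.02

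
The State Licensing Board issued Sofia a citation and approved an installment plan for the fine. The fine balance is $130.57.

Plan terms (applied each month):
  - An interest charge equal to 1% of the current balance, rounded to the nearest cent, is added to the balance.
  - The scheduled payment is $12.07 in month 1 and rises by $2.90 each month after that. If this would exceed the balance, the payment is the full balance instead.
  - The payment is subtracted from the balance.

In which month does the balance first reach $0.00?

Month 1: $130.57 +$1.31 interest = $131.88; pay $12.07 → $119.81
Month 2: $119.81 +$1.20 interest = $121.01; pay $14.97 → $106.04
Month 3: $106.04 +$1.06 interest = $107.10; pay $17.87 → $89.23
Month 4: $89.23 +$0.89 interest = $90.12; pay $20.77 → $69.35
Month 5: $69.35 +$0.69 interest = $70.04; pay $23.67 → $46.37
Month 6: $46.37 +$0.46 interest = $46.83; pay $26.57 → $20.26
Month 7: $20.26 +$0.20 interest = $20.46; pay $20.46 → $0.00
Balance reaches $0.00 in month 7.

7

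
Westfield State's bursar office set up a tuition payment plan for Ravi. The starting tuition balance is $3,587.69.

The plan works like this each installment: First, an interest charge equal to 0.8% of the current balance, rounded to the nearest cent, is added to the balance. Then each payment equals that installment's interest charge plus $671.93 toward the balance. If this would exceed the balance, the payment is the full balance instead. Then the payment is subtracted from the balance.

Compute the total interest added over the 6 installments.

# | Opening | Interest | Payment | End bal
1 | $3,587.69 | $28.70 | $700.63 | $2,915.76
2 | $2,915.76 | $23.33 | $695.26 | $2,243.83
3 | $2,243.83 | $17.95 | $689.88 | $1,571.90
4 | $1,571.90 | $12.58 | $684.51 | $899.97
5 | $899.97 | $7.20 | $679.13 | $228.04
6 | $228.04 | $1.82 | $229.86 | $0.00
Total interest: $28.70 + $23.33 + $17.95 + $12.58 + $7.20 + $1.82 = $91.58

$91.58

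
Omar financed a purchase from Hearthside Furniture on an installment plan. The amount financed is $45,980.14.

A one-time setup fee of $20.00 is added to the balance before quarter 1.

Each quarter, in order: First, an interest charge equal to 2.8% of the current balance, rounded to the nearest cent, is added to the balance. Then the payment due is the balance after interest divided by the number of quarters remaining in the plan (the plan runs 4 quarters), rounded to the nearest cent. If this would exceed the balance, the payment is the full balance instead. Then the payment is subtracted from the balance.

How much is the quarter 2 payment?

$12,153.05

# | Opening | Interest | Payment | End bal
1 | $46,000.14 | $1,288.00 | $11,822.04 | $35,466.10
2 | $35,466.10 | $993.05 | $12,153.05 | $24,306.10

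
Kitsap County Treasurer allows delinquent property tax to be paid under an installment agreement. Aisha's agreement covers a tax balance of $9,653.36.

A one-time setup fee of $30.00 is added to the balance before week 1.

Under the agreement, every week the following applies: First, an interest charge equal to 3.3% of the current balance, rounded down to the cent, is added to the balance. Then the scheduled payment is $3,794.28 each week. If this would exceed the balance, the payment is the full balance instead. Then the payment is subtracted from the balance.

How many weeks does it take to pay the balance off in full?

3

Week 1: opening $9,683.36; interest $319.55 → $10,002.91; payment $3,794.28; balance $6,208.63
Week 2: opening $6,208.63; interest $204.88 → $6,413.51; payment $3,794.28; balance $2,619.23
Week 3: opening $2,619.23; interest $86.43 → $2,705.66; payment $2,705.66; balance $0.00
Balance reaches $0.00 in week 3.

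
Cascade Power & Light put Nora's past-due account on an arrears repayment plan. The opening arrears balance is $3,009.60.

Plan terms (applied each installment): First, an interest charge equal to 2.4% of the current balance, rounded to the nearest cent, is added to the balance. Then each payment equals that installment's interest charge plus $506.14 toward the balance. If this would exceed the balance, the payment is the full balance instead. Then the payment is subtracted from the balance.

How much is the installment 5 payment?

$529.78

# | Opening | Interest | Payment | End bal
1 | $3,009.60 | $72.23 | $578.37 | $2,503.46
2 | $2,503.46 | $60.08 | $566.22 | $1,997.32
3 | $1,997.32 | $47.94 | $554.08 | $1,491.18
4 | $1,491.18 | $35.79 | $541.93 | $985.04
5 | $985.04 | $23.64 | $529.78 | $478.90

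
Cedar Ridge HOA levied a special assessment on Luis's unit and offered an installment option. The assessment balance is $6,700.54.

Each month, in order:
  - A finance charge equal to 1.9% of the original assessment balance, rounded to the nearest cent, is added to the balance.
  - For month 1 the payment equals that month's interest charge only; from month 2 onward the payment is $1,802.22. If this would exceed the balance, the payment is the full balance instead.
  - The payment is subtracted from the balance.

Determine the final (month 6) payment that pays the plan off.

$128.21

Month 1: opening $6,700.54; interest $127.31 → $6,827.85; payment $127.31; balance $6,700.54
Month 2: opening $6,700.54; interest $127.31 → $6,827.85; payment $1,802.22; balance $5,025.63
Month 3: opening $5,025.63; interest $127.31 → $5,152.94; payment $1,802.22; balance $3,350.72
Month 4: opening $3,350.72; interest $127.31 → $3,478.03; payment $1,802.22; balance $1,675.81
Month 5: opening $1,675.81; interest $127.31 → $1,803.12; payment $1,802.22; balance $0.90
Month 6: opening $0.90; interest $127.31 → $128.21; payment $128.21; balance $0.00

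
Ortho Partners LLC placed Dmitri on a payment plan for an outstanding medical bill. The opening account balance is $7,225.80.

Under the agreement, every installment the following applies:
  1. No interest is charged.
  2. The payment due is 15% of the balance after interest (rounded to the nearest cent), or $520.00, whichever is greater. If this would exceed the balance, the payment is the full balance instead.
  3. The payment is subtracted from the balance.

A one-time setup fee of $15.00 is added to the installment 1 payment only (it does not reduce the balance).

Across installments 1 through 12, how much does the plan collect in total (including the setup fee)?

$7,240.80

# | Opening | Payment | Fee | End bal
1 | $7,225.80 | $1,083.87 | $15.00 | $6,141.93
2 | $6,141.93 | $921.29 | — | $5,220.64
3 | $5,220.64 | $783.10 | — | $4,437.54
4 | $4,437.54 | $665.63 | — | $3,771.91
5 | $3,771.91 | $565.79 | — | $3,206.12
6 | $3,206.12 | $520.00 | — | $2,686.12
7 | $2,686.12 | $520.00 | — | $2,166.12
8 | $2,166.12 | $520.00 | — | $1,646.12
9 | $1,646.12 | $520.00 | — | $1,126.12
10 | $1,126.12 | $520.00 | — | $606.12
11 | $606.12 | $520.00 | — | $86.12
12 | $86.12 | $86.12 | — | $0.00
Total paid: $7,240.80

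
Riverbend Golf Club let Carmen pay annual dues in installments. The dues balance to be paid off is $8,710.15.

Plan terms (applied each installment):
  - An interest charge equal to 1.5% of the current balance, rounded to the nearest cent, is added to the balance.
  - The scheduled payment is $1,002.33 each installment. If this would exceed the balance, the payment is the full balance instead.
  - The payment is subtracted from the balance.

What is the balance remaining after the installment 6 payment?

Installment 1: $8,710.15 +$130.65 interest = $8,840.80; pay $1,002.33 → $7,838.47
Installment 2: $7,838.47 +$117.58 interest = $7,956.05; pay $1,002.33 → $6,953.72
Installment 3: $6,953.72 +$104.31 interest = $7,058.03; pay $1,002.33 → $6,055.70
Installment 4: $6,055.70 +$90.84 interest = $6,146.54; pay $1,002.33 → $5,144.21
Installment 5: $5,144.21 +$77.16 interest = $5,221.37; pay $1,002.33 → $4,219.04
Installment 6: $4,219.04 +$63.29 interest = $4,282.33; pay $1,002.33 → $3,280.00

$3,280.00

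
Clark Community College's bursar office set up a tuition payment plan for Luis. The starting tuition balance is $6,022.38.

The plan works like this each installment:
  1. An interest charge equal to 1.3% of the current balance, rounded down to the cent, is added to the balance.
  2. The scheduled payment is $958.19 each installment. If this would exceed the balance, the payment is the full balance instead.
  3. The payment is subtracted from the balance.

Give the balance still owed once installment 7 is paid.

Installment 1: opening $6,022.38; interest $78.29 → $6,100.67; payment $958.19; balance $5,142.48
Installment 2: opening $5,142.48; interest $66.85 → $5,209.33; payment $958.19; balance $4,251.14
Installment 3: opening $4,251.14; interest $55.26 → $4,306.40; payment $958.19; balance $3,348.21
Installment 4: opening $3,348.21; interest $43.52 → $3,391.73; payment $958.19; balance $2,433.54
Installment 5: opening $2,433.54; interest $31.63 → $2,465.17; payment $958.19; balance $1,506.98
Installment 6: opening $1,506.98; interest $19.59 → $1,526.57; payment $958.19; balance $568.38
Installment 7: opening $568.38; interest $7.38 → $575.76; payment $575.76; balance $0.00

$0.00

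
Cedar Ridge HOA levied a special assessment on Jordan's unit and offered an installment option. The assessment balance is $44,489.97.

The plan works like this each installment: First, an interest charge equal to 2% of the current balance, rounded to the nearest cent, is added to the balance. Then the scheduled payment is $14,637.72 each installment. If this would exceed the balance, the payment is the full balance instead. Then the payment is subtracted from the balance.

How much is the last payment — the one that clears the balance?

Installment 1: opening $44,489.97; interest $889.80 → $45,379.77; payment $14,637.72; balance $30,742.05
Installment 2: opening $30,742.05; interest $614.84 → $31,356.89; payment $14,637.72; balance $16,719.17
Installment 3: opening $16,719.17; interest $334.38 → $17,053.55; payment $14,637.72; balance $2,415.83
Installment 4: opening $2,415.83; interest $48.32 → $2,464.15; payment $2,464.15; balance $0.00

$2,464.15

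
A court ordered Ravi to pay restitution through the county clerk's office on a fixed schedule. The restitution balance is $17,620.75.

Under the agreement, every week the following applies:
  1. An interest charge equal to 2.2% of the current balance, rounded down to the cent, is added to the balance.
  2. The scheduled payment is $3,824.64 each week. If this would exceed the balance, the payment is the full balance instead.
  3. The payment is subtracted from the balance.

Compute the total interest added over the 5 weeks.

$1,165.30

Week 1: opening $17,620.75; interest $387.65 → $18,008.40; payment $3,824.64; balance $14,183.76
Week 2: opening $14,183.76; interest $312.04 → $14,495.80; payment $3,824.64; balance $10,671.16
Week 3: opening $10,671.16; interest $234.76 → $10,905.92; payment $3,824.64; balance $7,081.28
Week 4: opening $7,081.28; interest $155.78 → $7,237.06; payment $3,824.64; balance $3,412.42
Week 5: opening $3,412.42; interest $75.07 → $3,487.49; payment $3,487.49; balance $0.00
Total interest: $387.65 + $312.04 + $234.76 + $155.78 + $75.07 = $1,165.30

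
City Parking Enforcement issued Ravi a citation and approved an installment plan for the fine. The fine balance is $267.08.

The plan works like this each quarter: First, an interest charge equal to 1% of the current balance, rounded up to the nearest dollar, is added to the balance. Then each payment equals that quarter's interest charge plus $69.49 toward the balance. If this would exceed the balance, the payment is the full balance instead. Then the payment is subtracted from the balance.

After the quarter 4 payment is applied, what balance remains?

$0.00

Quarter 1: $267.08 +$3.00 interest = $270.08; pay $72.49 → $197.59
Quarter 2: $197.59 +$2.00 interest = $199.59; pay $71.49 → $128.10
Quarter 3: $128.10 +$2.00 interest = $130.10; pay $71.49 → $58.61
Quarter 4: $58.61 +$1.00 interest = $59.61; pay $59.61 → $0.00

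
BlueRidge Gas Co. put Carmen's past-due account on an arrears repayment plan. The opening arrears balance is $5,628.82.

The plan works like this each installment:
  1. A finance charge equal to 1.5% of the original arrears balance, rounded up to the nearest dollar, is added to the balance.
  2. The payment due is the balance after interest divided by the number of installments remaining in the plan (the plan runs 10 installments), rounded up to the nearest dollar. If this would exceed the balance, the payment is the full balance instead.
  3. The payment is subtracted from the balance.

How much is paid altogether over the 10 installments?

Installment 1: opening $5,628.82; interest $85.00 → $5,713.82; payment $572.00; balance $5,141.82
Installment 2: opening $5,141.82; interest $85.00 → $5,226.82; payment $581.00; balance $4,645.82
Installment 3: opening $4,645.82; interest $85.00 → $4,730.82; payment $592.00; balance $4,138.82
Installment 4: opening $4,138.82; interest $85.00 → $4,223.82; payment $604.00; balance $3,619.82
Installment 5: opening $3,619.82; interest $85.00 → $3,704.82; payment $618.00; balance $3,086.82
Installment 6: opening $3,086.82; interest $85.00 → $3,171.82; payment $635.00; balance $2,536.82
Installment 7: opening $2,536.82; interest $85.00 → $2,621.82; payment $656.00; balance $1,965.82
Installment 8: opening $1,965.82; interest $85.00 → $2,050.82; payment $684.00; balance $1,366.82
Installment 9: opening $1,366.82; interest $85.00 → $1,451.82; payment $726.00; balance $725.82
Installment 10: opening $725.82; interest $85.00 → $810.82; payment $810.82; balance $0.00
Total paid: $6,478.82

$6,478.82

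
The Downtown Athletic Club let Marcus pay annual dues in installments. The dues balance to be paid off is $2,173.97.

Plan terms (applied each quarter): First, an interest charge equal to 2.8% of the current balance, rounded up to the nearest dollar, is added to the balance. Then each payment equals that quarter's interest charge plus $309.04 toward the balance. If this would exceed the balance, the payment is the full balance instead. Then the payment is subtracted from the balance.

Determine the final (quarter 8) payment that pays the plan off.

Quarter 1: $2,173.97 +$61.00 interest = $2,234.97; pay $370.04 → $1,864.93
Quarter 2: $1,864.93 +$53.00 interest = $1,917.93; pay $362.04 → $1,555.89
Quarter 3: $1,555.89 +$44.00 interest = $1,599.89; pay $353.04 → $1,246.85
Quarter 4: $1,246.85 +$35.00 interest = $1,281.85; pay $344.04 → $937.81
Quarter 5: $937.81 +$27.00 interest = $964.81; pay $336.04 → $628.77
Quarter 6: $628.77 +$18.00 interest = $646.77; pay $327.04 → $319.73
Quarter 7: $319.73 +$9.00 interest = $328.73; pay $318.04 → $10.69
Quarter 8: $10.69 +$1.00 interest = $11.69; pay $11.69 → $0.00

$11.69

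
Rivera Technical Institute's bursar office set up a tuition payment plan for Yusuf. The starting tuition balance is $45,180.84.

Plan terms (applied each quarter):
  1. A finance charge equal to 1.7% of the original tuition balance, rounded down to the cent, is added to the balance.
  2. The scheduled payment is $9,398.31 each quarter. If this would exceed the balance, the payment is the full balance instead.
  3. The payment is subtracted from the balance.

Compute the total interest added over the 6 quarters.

$4,608.42

Quarter 1: opening $45,180.84; interest $768.07 → $45,948.91; payment $9,398.31; balance $36,550.60
Quarter 2: opening $36,550.60; interest $768.07 → $37,318.67; payment $9,398.31; balance $27,920.36
Quarter 3: opening $27,920.36; interest $768.07 → $28,688.43; payment $9,398.31; balance $19,290.12
Quarter 4: opening $19,290.12; interest $768.07 → $20,058.19; payment $9,398.31; balance $10,659.88
Quarter 5: opening $10,659.88; interest $768.07 → $11,427.95; payment $9,398.31; balance $2,029.64
Quarter 6: opening $2,029.64; interest $768.07 → $2,797.71; payment $2,797.71; balance $0.00
Total interest: $768.07 + $768.07 + $768.07 + $768.07 + $768.07 + $768.07 = $4,608.42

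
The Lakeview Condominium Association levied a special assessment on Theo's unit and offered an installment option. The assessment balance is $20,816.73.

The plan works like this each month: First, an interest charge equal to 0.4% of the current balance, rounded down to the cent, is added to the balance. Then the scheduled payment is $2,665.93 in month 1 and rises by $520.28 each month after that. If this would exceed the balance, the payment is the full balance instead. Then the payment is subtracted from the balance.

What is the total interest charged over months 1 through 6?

Month 1: opening $20,816.73; interest $83.26 → $20,899.99; payment $2,665.93; balance $18,234.06
Month 2: opening $18,234.06; interest $72.93 → $18,306.99; payment $3,186.21; balance $15,120.78
Month 3: opening $15,120.78; interest $60.48 → $15,181.26; payment $3,706.49; balance $11,474.77
Month 4: opening $11,474.77; interest $45.89 → $11,520.66; payment $4,226.77; balance $7,293.89
Month 5: opening $7,293.89; interest $29.17 → $7,323.06; payment $4,747.05; balance $2,576.01
Month 6: opening $2,576.01; interest $10.30 → $2,586.31; payment $2,586.31; balance $0.00
Total interest: $83.26 + $72.93 + $60.48 + $45.89 + $29.17 + $10.30 = $302.03

$302.03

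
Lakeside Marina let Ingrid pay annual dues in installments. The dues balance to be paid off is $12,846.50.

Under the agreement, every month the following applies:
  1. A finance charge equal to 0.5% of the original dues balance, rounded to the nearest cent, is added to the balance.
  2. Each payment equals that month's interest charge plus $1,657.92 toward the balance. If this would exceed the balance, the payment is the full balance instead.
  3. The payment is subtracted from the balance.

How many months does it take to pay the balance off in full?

8

Month 1: $12,846.50 +$64.23 interest = $12,910.73; pay $1,722.15 → $11,188.58
Month 2: $11,188.58 +$64.23 interest = $11,252.81; pay $1,722.15 → $9,530.66
Month 3: $9,530.66 +$64.23 interest = $9,594.89; pay $1,722.15 → $7,872.74
Month 4: $7,872.74 +$64.23 interest = $7,936.97; pay $1,722.15 → $6,214.82
Month 5: $6,214.82 +$64.23 interest = $6,279.05; pay $1,722.15 → $4,556.90
Month 6: $4,556.90 +$64.23 interest = $4,621.13; pay $1,722.15 → $2,898.98
Month 7: $2,898.98 +$64.23 interest = $2,963.21; pay $1,722.15 → $1,241.06
Month 8: $1,241.06 +$64.23 interest = $1,305.29; pay $1,305.29 → $0.00
Balance reaches $0.00 in month 8.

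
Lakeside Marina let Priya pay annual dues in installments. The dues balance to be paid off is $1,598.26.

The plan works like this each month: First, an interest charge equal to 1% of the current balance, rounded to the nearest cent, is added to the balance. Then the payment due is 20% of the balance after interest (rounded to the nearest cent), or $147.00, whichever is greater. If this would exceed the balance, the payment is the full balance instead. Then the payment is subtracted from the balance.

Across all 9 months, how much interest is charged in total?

Month 1: opening $1,598.26; interest $15.98 → $1,614.24; payment $322.85; balance $1,291.39
Month 2: opening $1,291.39; interest $12.91 → $1,304.30; payment $260.86; balance $1,043.44
Month 3: opening $1,043.44; interest $10.43 → $1,053.87; payment $210.77; balance $843.10
Month 4: opening $843.10; interest $8.43 → $851.53; payment $170.31; balance $681.22
Month 5: opening $681.22; interest $6.81 → $688.03; payment $147.00; balance $541.03
Month 6: opening $541.03; interest $5.41 → $546.44; payment $147.00; balance $399.44
Month 7: opening $399.44; interest $3.99 → $403.43; payment $147.00; balance $256.43
Month 8: opening $256.43; interest $2.56 → $258.99; payment $147.00; balance $111.99
Month 9: opening $111.99; interest $1.12 → $113.11; payment $113.11; balance $0.00
Total interest: $15.98 + $12.91 + $10.43 + $8.43 + $6.81 + $5.41 + $3.99 + $2.56 + $1.12 = $67.64

$67.64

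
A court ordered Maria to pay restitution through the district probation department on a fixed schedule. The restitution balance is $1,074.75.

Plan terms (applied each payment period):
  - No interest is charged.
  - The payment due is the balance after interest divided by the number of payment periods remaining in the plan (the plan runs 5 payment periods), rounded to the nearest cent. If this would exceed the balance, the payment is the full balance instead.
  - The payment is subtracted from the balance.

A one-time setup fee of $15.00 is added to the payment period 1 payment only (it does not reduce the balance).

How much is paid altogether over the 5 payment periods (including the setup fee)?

$1,089.75

Payment period 1: $1,074.75 − $214.95 (+ $15.00 fee) → $859.80
Payment period 2: $859.80 − $214.95 → $644.85
Payment period 3: $644.85 − $214.95 → $429.90
Payment period 4: $429.90 − $214.95 → $214.95
Payment period 5: $214.95 − $214.95 → $0.00
Total paid: $1,089.75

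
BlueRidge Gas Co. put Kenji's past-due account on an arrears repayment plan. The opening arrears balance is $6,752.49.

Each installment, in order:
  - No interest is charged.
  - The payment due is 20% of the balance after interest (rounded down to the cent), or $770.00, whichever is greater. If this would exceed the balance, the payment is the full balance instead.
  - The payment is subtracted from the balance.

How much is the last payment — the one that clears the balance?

$377.28

# | Opening | Payment | End bal
1 | $6,752.49 | $1,350.49 | $5,402.00
2 | $5,402.00 | $1,080.40 | $4,321.60
3 | $4,321.60 | $864.32 | $3,457.28
4 | $3,457.28 | $770.00 | $2,687.28
5 | $2,687.28 | $770.00 | $1,917.28
6 | $1,917.28 | $770.00 | $1,147.28
7 | $1,147.28 | $770.00 | $377.28
8 | $377.28 | $377.28 | $0.00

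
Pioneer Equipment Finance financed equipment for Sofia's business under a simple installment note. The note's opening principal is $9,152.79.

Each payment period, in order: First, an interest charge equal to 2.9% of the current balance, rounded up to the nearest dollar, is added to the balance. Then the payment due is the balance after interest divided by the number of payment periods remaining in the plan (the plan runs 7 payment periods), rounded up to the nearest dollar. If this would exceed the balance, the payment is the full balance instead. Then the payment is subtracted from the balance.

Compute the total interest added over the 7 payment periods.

$1,130.00

# | Opening | Interest | Payment | End bal
1 | $9,152.79 | $266.00 | $1,346.00 | $8,072.79
2 | $8,072.79 | $235.00 | $1,385.00 | $6,922.79
3 | $6,922.79 | $201.00 | $1,425.00 | $5,698.79
4 | $5,698.79 | $166.00 | $1,467.00 | $4,397.79
5 | $4,397.79 | $128.00 | $1,509.00 | $3,016.79
6 | $3,016.79 | $88.00 | $1,553.00 | $1,551.79
7 | $1,551.79 | $46.00 | $1,597.79 | $0.00
Total interest: $266.00 + $235.00 + $201.00 + $166.00 + $128.00 + $88.00 + $46.00 = $1,130.00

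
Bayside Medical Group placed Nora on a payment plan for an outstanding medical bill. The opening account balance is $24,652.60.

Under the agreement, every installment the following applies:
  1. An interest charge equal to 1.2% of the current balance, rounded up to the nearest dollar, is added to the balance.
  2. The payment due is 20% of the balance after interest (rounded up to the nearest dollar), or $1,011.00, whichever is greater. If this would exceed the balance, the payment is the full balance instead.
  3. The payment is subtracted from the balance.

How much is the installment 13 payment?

$664.60

Installment 1: opening $24,652.60; interest $296.00 → $24,948.60; payment $4,990.00; balance $19,958.60
Installment 2: opening $19,958.60; interest $240.00 → $20,198.60; payment $4,040.00; balance $16,158.60
Installment 3: opening $16,158.60; interest $194.00 → $16,352.60; payment $3,271.00; balance $13,081.60
Installment 4: opening $13,081.60; interest $157.00 → $13,238.60; payment $2,648.00; balance $10,590.60
Installment 5: opening $10,590.60; interest $128.00 → $10,718.60; payment $2,144.00; balance $8,574.60
Installment 6: opening $8,574.60; interest $103.00 → $8,677.60; payment $1,736.00; balance $6,941.60
Installment 7: opening $6,941.60; interest $84.00 → $7,025.60; payment $1,406.00; balance $5,619.60
Installment 8: opening $5,619.60; interest $68.00 → $5,687.60; payment $1,138.00; balance $4,549.60
Installment 9: opening $4,549.60; interest $55.00 → $4,604.60; payment $1,011.00; balance $3,593.60
Installment 10: opening $3,593.60; interest $44.00 → $3,637.60; payment $1,011.00; balance $2,626.60
Installment 11: opening $2,626.60; interest $32.00 → $2,658.60; payment $1,011.00; balance $1,647.60
Installment 12: opening $1,647.60; interest $20.00 → $1,667.60; payment $1,011.00; balance $656.60
Installment 13: opening $656.60; interest $8.00 → $664.60; payment $664.60; balance $0.00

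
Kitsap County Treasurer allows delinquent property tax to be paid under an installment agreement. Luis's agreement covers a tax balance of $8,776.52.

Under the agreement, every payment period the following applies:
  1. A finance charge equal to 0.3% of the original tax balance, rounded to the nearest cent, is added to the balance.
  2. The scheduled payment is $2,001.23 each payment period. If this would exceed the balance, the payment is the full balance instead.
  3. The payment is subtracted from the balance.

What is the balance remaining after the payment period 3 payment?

$2,851.82

Payment period 1: $8,776.52 +$26.33 interest = $8,802.85; pay $2,001.23 → $6,801.62
Payment period 2: $6,801.62 +$26.33 interest = $6,827.95; pay $2,001.23 → $4,826.72
Payment period 3: $4,826.72 +$26.33 interest = $4,853.05; pay $2,001.23 → $2,851.82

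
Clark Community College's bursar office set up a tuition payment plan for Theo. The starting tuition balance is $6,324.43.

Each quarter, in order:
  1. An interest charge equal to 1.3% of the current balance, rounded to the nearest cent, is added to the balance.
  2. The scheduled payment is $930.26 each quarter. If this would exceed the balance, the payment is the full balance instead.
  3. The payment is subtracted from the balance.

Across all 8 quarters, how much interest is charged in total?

# | Opening | Interest | Payment | End bal
1 | $6,324.43 | $82.22 | $930.26 | $5,476.39
2 | $5,476.39 | $71.19 | $930.26 | $4,617.32
3 | $4,617.32 | $60.03 | $930.26 | $3,747.09
4 | $3,747.09 | $48.71 | $930.26 | $2,865.54
5 | $2,865.54 | $37.25 | $930.26 | $1,972.53
6 | $1,972.53 | $25.64 | $930.26 | $1,067.91
7 | $1,067.91 | $13.88 | $930.26 | $151.53
8 | $151.53 | $1.97 | $153.50 | $0.00
Total interest: $82.22 + $71.19 + $60.03 + $48.71 + $37.25 + $25.64 + $13.88 + $1.97 = $340.89

$340.89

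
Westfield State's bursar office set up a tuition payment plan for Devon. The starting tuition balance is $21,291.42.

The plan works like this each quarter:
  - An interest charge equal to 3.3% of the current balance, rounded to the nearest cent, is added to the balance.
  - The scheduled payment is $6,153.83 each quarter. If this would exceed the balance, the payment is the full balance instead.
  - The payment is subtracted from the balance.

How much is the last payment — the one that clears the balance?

Quarter 1: opening $21,291.42; interest $702.62 → $21,994.04; payment $6,153.83; balance $15,840.21
Quarter 2: opening $15,840.21; interest $522.73 → $16,362.94; payment $6,153.83; balance $10,209.11
Quarter 3: opening $10,209.11; interest $336.90 → $10,546.01; payment $6,153.83; balance $4,392.18
Quarter 4: opening $4,392.18; interest $144.94 → $4,537.12; payment $4,537.12; balance $0.00

$4,537.12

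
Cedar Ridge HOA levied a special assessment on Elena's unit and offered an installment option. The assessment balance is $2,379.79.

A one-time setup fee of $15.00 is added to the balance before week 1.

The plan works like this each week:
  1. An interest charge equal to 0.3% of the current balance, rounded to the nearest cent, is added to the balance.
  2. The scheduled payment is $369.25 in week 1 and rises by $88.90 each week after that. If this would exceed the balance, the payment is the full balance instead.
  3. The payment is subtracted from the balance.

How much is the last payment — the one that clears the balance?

$406.75

Week 1: opening $2,394.79; interest $7.18 → $2,401.97; payment $369.25; balance $2,032.72
Week 2: opening $2,032.72; interest $6.10 → $2,038.82; payment $458.15; balance $1,580.67
Week 3: opening $1,580.67; interest $4.74 → $1,585.41; payment $547.05; balance $1,038.36
Week 4: opening $1,038.36; interest $3.12 → $1,041.48; payment $635.95; balance $405.53
Week 5: opening $405.53; interest $1.22 → $406.75; payment $406.75; balance $0.00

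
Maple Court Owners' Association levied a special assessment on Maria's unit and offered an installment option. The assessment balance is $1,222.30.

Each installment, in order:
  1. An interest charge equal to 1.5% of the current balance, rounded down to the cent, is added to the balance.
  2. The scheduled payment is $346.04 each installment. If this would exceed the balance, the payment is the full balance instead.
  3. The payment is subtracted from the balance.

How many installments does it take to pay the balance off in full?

4

Installment 1: opening $1,222.30; interest $18.33 → $1,240.63; payment $346.04; balance $894.59
Installment 2: opening $894.59; interest $13.41 → $908.00; payment $346.04; balance $561.96
Installment 3: opening $561.96; interest $8.42 → $570.38; payment $346.04; balance $224.34
Installment 4: opening $224.34; interest $3.36 → $227.70; payment $227.70; balance $0.00
Balance reaches $0.00 in installment 4.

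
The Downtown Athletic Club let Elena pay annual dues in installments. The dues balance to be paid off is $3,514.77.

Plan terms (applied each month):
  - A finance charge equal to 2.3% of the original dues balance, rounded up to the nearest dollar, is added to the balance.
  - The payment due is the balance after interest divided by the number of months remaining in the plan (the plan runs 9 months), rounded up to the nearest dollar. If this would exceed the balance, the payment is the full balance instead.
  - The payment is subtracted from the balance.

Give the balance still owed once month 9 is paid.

Month 1: opening $3,514.77; interest $81.00 → $3,595.77; payment $400.00; balance $3,195.77
Month 2: opening $3,195.77; interest $81.00 → $3,276.77; payment $410.00; balance $2,866.77
Month 3: opening $2,866.77; interest $81.00 → $2,947.77; payment $422.00; balance $2,525.77
Month 4: opening $2,525.77; interest $81.00 → $2,606.77; payment $435.00; balance $2,171.77
Month 5: opening $2,171.77; interest $81.00 → $2,252.77; payment $451.00; balance $1,801.77
Month 6: opening $1,801.77; interest $81.00 → $1,882.77; payment $471.00; balance $1,411.77
Month 7: opening $1,411.77; interest $81.00 → $1,492.77; payment $498.00; balance $994.77
Month 8: opening $994.77; interest $81.00 → $1,075.77; payment $538.00; balance $537.77
Month 9: opening $537.77; interest $81.00 → $618.77; payment $618.77; balance $0.00

$0.00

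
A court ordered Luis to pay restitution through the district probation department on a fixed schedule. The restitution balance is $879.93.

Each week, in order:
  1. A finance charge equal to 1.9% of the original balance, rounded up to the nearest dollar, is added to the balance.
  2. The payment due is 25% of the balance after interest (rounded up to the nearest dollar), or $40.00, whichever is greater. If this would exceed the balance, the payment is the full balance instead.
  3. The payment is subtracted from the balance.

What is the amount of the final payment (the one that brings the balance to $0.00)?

# | Opening | Interest | Payment | End bal
1 | $879.93 | $17.00 | $225.00 | $671.93
2 | $671.93 | $17.00 | $173.00 | $515.93
3 | $515.93 | $17.00 | $134.00 | $398.93
4 | $398.93 | $17.00 | $104.00 | $311.93
5 | $311.93 | $17.00 | $83.00 | $245.93
6 | $245.93 | $17.00 | $66.00 | $196.93
7 | $196.93 | $17.00 | $54.00 | $159.93
8 | $159.93 | $17.00 | $45.00 | $131.93
9 | $131.93 | $17.00 | $40.00 | $108.93
10 | $108.93 | $17.00 | $40.00 | $85.93
11 | $85.93 | $17.00 | $40.00 | $62.93
12 | $62.93 | $17.00 | $40.00 | $39.93
13 | $39.93 | $17.00 | $40.00 | $16.93
14 | $16.93 | $17.00 | $33.93 | $0.00

$33.93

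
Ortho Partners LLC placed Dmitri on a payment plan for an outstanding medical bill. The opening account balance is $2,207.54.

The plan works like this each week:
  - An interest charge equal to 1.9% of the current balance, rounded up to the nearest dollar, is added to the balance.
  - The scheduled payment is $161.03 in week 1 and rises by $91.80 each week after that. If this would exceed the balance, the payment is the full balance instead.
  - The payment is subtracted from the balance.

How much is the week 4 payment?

# | Opening | Interest | Payment | End bal
1 | $2,207.54 | $42.00 | $161.03 | $2,088.51
2 | $2,088.51 | $40.00 | $252.83 | $1,875.68
3 | $1,875.68 | $36.00 | $344.63 | $1,567.05
4 | $1,567.05 | $30.00 | $436.43 | $1,160.62

$436.43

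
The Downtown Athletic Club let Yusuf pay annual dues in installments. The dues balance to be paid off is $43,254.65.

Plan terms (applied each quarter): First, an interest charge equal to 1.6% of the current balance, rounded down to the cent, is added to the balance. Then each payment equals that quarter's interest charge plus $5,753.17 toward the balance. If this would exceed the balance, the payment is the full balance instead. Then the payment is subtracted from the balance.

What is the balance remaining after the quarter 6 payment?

$8,735.63

Quarter 1: opening $43,254.65; interest $692.07 → $43,946.72; payment $6,445.24; balance $37,501.48
Quarter 2: opening $37,501.48; interest $600.02 → $38,101.50; payment $6,353.19; balance $31,748.31
Quarter 3: opening $31,748.31; interest $507.97 → $32,256.28; payment $6,261.14; balance $25,995.14
Quarter 4: opening $25,995.14; interest $415.92 → $26,411.06; payment $6,169.09; balance $20,241.97
Quarter 5: opening $20,241.97; interest $323.87 → $20,565.84; payment $6,077.04; balance $14,488.80
Quarter 6: opening $14,488.80; interest $231.82 → $14,720.62; payment $5,984.99; balance $8,735.63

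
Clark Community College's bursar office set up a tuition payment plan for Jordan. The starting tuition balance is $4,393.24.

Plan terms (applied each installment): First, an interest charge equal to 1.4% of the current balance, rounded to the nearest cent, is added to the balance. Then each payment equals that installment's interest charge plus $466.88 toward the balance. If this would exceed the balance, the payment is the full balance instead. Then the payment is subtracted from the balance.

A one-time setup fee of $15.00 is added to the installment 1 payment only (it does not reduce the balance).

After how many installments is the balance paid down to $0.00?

10

# | Opening | Interest | Payment | Fee | End bal
1 | $4,393.24 | $61.51 | $528.39 | $15.00 | $3,926.36
2 | $3,926.36 | $54.97 | $521.85 | — | $3,459.48
3 | $3,459.48 | $48.43 | $515.31 | — | $2,992.60
4 | $2,992.60 | $41.90 | $508.78 | — | $2,525.72
5 | $2,525.72 | $35.36 | $502.24 | — | $2,058.84
6 | $2,058.84 | $28.82 | $495.70 | — | $1,591.96
7 | $1,591.96 | $22.29 | $489.17 | — | $1,125.08
8 | $1,125.08 | $15.75 | $482.63 | — | $658.20
9 | $658.20 | $9.21 | $476.09 | — | $191.32
10 | $191.32 | $2.68 | $194.00 | — | $0.00
Balance reaches $0.00 in installment 10.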